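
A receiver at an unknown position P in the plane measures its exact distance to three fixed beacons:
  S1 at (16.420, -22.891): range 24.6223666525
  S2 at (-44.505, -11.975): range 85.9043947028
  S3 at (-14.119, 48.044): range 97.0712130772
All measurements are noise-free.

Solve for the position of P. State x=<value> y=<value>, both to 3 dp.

x=38.682 y=-33.411

eq1: (x − 16.420)² + (y + 22.891)² = 24.6223666525²
eq2: (x + 44.505)² + (y + 11.975)² = 85.9043947028²
eq3: (x + 14.119)² + (y − 48.044)² = 97.0712130772²
eq3−eq2, eq3−eq1 (x²,y² cancel):
  -60.772·x − 120.038·y = 1659.778932
  61.078·x − 141.870·y = 7102.601653
det = -60.772·-141.870 − -120.038·61.078 = 15953.404604
x = (1659.778932·-141.870 − -120.038·7102.601653) / 15953.404604 = 38.681979
y = (-60.772·7102.601653 − 1659.778932·61.078) / 15953.404604 = -33.410755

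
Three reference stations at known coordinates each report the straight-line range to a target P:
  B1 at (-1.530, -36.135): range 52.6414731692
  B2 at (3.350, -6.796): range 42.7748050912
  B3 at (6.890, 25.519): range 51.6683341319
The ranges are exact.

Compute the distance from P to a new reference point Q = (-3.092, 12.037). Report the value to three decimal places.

37.210

eq1: (x + 1.530)² + (y + 36.135)² = 52.6414731692²
eq2: (x − 3.350)² + (y + 6.796)² = 42.7748050912²
eq3: (x − 6.890)² + (y − 25.519)² = 51.6683341319²
eq2−eq3, eq2−eq1 (x²,y² cancel):
  7.080·x + 64.630·y = -198.649456
  -9.760·x − 58.678·y = 309.230262
det = 7.080·-58.678 − 64.630·-9.760 = 215.348560
x = (-198.649456·-58.678 − 64.630·309.230262) / 215.348560 = -38.677756
y = (7.080·309.230262 − -198.649456·-9.760) / 215.348560 = 1.163377
|P − Q| = √((-38.677756 − -3.092)² + (1.163377 − 12.037)²) = 37.209968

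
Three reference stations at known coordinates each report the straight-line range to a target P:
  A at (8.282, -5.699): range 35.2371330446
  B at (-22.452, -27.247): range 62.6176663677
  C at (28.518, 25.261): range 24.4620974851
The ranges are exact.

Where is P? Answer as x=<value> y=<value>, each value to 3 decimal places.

eq1: (x − 8.282)² + (y + 5.699)² = 35.2371330446²
eq2: (x + 22.452)² + (y + 27.247)² = 62.6176663677²
eq3: (x − 28.518)² + (y − 25.261)² = 24.4620974851²
eq3−eq1, eq3−eq2 (x²,y² cancel):
  -40.472·x − 61.920·y = -1993.585652
  -101.940·x − 105.016·y = -3527.481060
det = -40.472·-105.016 − -61.920·-101.940 = -2061.917248
x = (-1993.585652·-105.016 − -61.920·-3527.481060) / -2061.917248 = 4.395538
y = (-40.472·-3527.481060 − -1993.585652·-101.940) / -2061.917248 = 29.323150

x=4.396 y=29.323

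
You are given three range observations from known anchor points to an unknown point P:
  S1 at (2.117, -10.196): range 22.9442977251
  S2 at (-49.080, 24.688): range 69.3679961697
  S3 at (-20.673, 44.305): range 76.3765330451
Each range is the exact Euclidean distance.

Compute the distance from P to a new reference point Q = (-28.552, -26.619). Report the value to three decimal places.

21.340

eq1: (x − 2.117)² + (y + 10.196)² = 22.9442977251²
eq2: (x + 49.080)² + (y − 24.688)² = 69.3679961697²
eq3: (x + 20.673)² + (y − 44.305)² = 76.3765330451²
eq3−eq2, eq3−eq1 (x²,y² cancel):
  -56.814·x − 39.234·y = 1649.493697
  45.580·x − 109.002·y = 3025.068153
det = -56.814·-109.002 − -39.234·45.580 = 7981.125348
x = (1649.493697·-109.002 − -39.234·3025.068153) / 7981.125348 = -7.657139
y = (-56.814·3025.068153 − 1649.493697·45.580) / 7981.125348 = -30.954300
|P − Q| = √((-7.657139 − -28.552)² + (-30.954300 − -26.619)²) = 21.339869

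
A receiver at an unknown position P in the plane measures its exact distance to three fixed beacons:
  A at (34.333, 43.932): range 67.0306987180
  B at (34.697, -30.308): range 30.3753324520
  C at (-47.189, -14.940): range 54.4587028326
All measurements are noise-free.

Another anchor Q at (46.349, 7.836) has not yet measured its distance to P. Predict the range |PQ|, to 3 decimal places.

46.548

eq1: (x − 34.333)² + (y − 43.932)² = 67.0306987180²
eq2: (x − 34.697)² + (y + 30.308)² = 30.3753324520²
eq3: (x + 47.189)² + (y + 14.940)² = 54.4587028326²
eq2−eq3, eq2−eq1 (x²,y² cancel):
  -163.772·x + 30.736·y = -1715.540845
  -0.728·x + 148.480·y = -2584.134909
det = -163.772·148.480 − 30.736·-0.728 = -24294.490752
x = (-1715.540845·148.480 − 30.736·-2584.134909) / -24294.490752 = 7.215526
y = (-163.772·-2584.134909 − -1715.540845·-0.728) / -24294.490752 = -17.368548
|P − Q| = √((7.215526 − 46.349)² + (-17.368548 − 7.836)²) = 46.547804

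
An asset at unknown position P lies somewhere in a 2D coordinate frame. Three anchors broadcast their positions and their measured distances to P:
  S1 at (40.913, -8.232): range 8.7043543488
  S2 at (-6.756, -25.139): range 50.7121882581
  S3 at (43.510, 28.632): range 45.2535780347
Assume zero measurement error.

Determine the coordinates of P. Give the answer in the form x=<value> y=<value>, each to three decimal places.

eq1: (x − 40.913)² + (y + 8.232)² = 8.7043543488²
eq2: (x + 6.756)² + (y + 25.139)² = 50.7121882581²
eq3: (x − 43.510)² + (y − 28.632)² = 45.2535780347²
eq3−eq1, eq3−eq2 (x²,y² cancel):
  -5.194·x − 73.728·y = 1000.848409
  -100.532·x − 107.542·y = -2559.138380
det = -5.194·-107.542 − -73.728·-100.532 = -6853.450148
x = (1000.848409·-107.542 − -73.728·-2559.138380) / -6853.450148 = 43.235653
y = (-5.194·-2559.138380 − 1000.848409·-100.532) / -6853.450148 = -16.620746

x=43.236 y=-16.621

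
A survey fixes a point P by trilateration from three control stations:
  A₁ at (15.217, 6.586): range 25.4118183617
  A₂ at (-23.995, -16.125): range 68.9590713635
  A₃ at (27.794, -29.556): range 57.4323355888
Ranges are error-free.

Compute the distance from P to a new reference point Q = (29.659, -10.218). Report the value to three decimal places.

38.083

eq1: (x − 15.217)² + (y − 6.586)² = 25.4118183617²
eq2: (x + 23.995)² + (y + 16.125)² = 68.9590713635²
eq3: (x − 27.794)² + (y + 29.556)² = 57.4323355888²
eq3−eq2, eq3−eq1 (x²,y² cancel):
  -103.578·x + 26.862·y = -2267.168274
  -25.154·x + 72.284·y = 1281.581572
det = -103.578·72.284 − 26.862·-25.154 = -6811.345404
x = (-2267.168274·72.284 − 26.862·1281.581572) / -6811.345404 = 29.114048
y = (-103.578·1281.581572 − -2267.168274·-25.154) / -6811.345404 = 27.861163
|P − Q| = √((29.114048 − 29.659)² + (27.861163 − -10.218)²) = 38.083063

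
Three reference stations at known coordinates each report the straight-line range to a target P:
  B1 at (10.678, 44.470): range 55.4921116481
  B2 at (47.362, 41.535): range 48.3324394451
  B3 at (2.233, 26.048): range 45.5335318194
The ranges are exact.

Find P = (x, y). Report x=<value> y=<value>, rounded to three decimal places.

eq1: (x − 10.678)² + (y − 44.470)² = 55.4921116481²
eq2: (x − 47.362)² + (y − 41.535)² = 48.3324394451²
eq3: (x − 2.233)² + (y − 26.048)² = 45.5335318194²
eq3−eq2, eq3−eq1 (x²,y² cancel):
  90.258·x + 30.974·y = 3022.108493
  16.890·x + 36.844·y = 402.044056
det = 90.258·36.844 − 30.974·16.890 = 2802.314892
x = (3022.108493·36.844 − 30.974·402.044056) / 2802.314892 = 35.289986
y = (90.258·402.044056 − 3022.108493·16.890) / 2802.314892 = -5.265547

x=35.290 y=-5.266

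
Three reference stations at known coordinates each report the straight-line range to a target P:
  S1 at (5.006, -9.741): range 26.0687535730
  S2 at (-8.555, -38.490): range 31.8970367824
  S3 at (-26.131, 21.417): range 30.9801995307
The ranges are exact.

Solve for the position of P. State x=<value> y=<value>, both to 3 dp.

eq1: (x − 5.006)² + (y + 9.741)² = 26.0687535730²
eq2: (x + 8.555)² + (y + 38.490)² = 31.8970367824²
eq3: (x + 26.131)² + (y − 21.417)² = 30.9801995307²
eq1−eq3, eq1−eq2 (x²,y² cancel):
  -62.274·x + 62.316·y = 741.377083
  -27.122·x − 57.498·y = 1096.879965
det = -62.274·-57.498 − 62.316·-27.122 = 5270.765004
x = (741.377083·-57.498 − 62.316·1096.879965) / 5270.765004 = -21.055932
y = (-62.274·1096.879965 − 741.377083·-27.122) / 5270.765004 = -9.144683

x=-21.056 y=-9.145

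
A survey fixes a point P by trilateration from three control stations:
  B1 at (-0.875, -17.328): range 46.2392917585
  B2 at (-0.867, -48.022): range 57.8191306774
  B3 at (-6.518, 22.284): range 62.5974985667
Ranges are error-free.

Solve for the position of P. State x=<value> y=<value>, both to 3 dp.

eq1: (x + 0.875)² + (y + 17.328)² = 46.2392917585²
eq2: (x + 0.867)² + (y + 48.022)² = 57.8191306774²
eq3: (x + 6.518)² + (y − 22.284)² = 62.5974985667²
eq2−eq1, eq2−eq3 (x²,y² cancel):
  -0.016·x + 61.388·y = -800.859194
  -11.302·x + 140.612·y = -2343.198148
det = -0.016·140.612 − 61.388·-11.302 = 691.557384
x = (-800.859194·140.612 − 61.388·-2343.198148) / 691.557384 = 45.164488
y = (-0.016·-2343.198148 − -800.859194·-11.302) / 691.557384 = -13.034087

x=45.164 y=-13.034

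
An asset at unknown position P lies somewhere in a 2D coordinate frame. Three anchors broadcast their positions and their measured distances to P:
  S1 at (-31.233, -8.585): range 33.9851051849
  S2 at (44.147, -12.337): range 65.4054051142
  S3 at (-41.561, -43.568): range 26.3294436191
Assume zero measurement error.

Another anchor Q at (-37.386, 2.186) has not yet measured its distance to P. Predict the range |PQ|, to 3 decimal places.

46.381

eq1: (x + 31.233)² + (y + 8.585)² = 33.9851051849²
eq2: (x − 44.147)² + (y + 12.337)² = 65.4054051142²
eq3: (x + 41.561)² + (y + 43.568)² = 26.3294436191²
eq2−eq3, eq2−eq1 (x²,y² cancel):
  -171.416·x − 62.462·y = 5108.955584
  -150.760·x + 7.504·y = 2070.922980
det = -171.416·7.504 − -62.462·-150.760 = -10703.076784
x = (5108.955584·7.504 − -62.462·2070.922980) / -10703.076784 = -15.667606
y = (-171.416·2070.922980 − 5108.955584·-150.760) / -10703.076784 = -38.796023
|P − Q| = √((-15.667606 − -37.386)² + (-38.796023 − 2.186)²) = 46.381190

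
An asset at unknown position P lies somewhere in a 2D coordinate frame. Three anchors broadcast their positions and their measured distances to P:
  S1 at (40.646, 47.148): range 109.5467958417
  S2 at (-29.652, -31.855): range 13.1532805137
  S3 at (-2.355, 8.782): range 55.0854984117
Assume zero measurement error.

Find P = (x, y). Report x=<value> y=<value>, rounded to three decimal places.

x=-22.117 y=-42.636

eq1: (x − 40.646)² + (y − 47.148)² = 109.5467958417²
eq2: (x + 29.652)² + (y + 31.855)² = 13.1532805137²
eq3: (x + 2.355)² + (y − 8.782)² = 55.0854984117²
eq1−eq3, eq1−eq2 (x²,y² cancel):
  -86.002·x − 76.732·y = 5173.726673
  -140.596·x − 158.006·y = 9846.442600
det = -86.002·-158.006 − -76.732·-140.596 = 2800.619740
x = (5173.726673·-158.006 − -76.732·9846.442600) / 2800.619740 = -22.117470
y = (-86.002·9846.442600 − 5173.726673·-140.596) / 2800.619740 = -42.636449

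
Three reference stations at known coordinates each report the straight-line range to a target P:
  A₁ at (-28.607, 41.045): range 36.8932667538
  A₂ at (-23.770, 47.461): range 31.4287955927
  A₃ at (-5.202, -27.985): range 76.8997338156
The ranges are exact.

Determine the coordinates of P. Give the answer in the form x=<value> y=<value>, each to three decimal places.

eq1: (x + 28.607)² + (y − 41.045)² = 36.8932667538²
eq2: (x + 23.770)² + (y − 47.461)² = 31.4287955927²
eq3: (x + 5.202)² + (y + 27.985)² = 76.8997338156²
eq2−eq1, eq2−eq3 (x²,y² cancel):
  -9.674·x − 12.832·y = -687.850886
  37.136·x − 150.892·y = -6933.138261
det = -9.674·-150.892 − -12.832·37.136 = 1936.258360
x = (-687.850886·-150.892 − -12.832·-6933.138261) / 1936.258360 = 7.656605
y = (-9.674·-6933.138261 − -687.850886·37.136) / 1936.258360 = 47.832052

x=7.657 y=47.832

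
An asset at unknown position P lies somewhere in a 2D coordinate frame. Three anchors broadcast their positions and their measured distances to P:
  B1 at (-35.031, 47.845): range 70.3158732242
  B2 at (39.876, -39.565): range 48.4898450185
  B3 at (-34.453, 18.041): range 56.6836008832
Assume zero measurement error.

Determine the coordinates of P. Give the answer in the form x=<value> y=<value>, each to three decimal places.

x=20.704 y=4.974

eq1: (x + 35.031)² + (y − 47.845)² = 70.3158732242²
eq2: (x − 39.876)² + (y + 39.565)² = 48.4898450185²
eq3: (x + 34.453)² + (y − 18.041)² = 56.6836008832²
eq1−eq2, eq1−eq3 (x²,y² cancel):
  149.814·x − 174.820·y = 2232.226572
  1.156·x − 59.608·y = -272.536678
det = 149.814·-59.608 − -174.820·1.156 = -8728.020992
x = (2232.226572·-59.608 − -174.820·-272.536678) / -8728.020992 = 20.703825
y = (149.814·-272.536678 − 2232.226572·1.156) / -8728.020992 = 4.973666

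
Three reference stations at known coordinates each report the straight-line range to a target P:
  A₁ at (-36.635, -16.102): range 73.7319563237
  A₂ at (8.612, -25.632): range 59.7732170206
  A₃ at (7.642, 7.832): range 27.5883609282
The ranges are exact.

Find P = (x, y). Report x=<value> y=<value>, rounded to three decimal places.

x=18.011 y=33.398

eq1: (x + 36.635)² + (y + 16.102)² = 73.7319563237²
eq2: (x − 8.612)² + (y + 25.632)² = 59.7732170206²
eq3: (x − 7.642)² + (y − 7.832)² = 27.5883609282²
eq3−eq1, eq3−eq2 (x²,y² cancel):
  -88.554·x − 47.868·y = -3193.626484
  1.940·x − 66.928·y = -2200.294234
det = -88.554·-66.928 − -47.868·1.940 = 6019.606032
x = (-3193.626484·-66.928 − -47.868·-2200.294234) / 6019.606032 = 18.011037
y = (-88.554·-2200.294234 − -3193.626484·1.940) / 6019.606032 = 33.397616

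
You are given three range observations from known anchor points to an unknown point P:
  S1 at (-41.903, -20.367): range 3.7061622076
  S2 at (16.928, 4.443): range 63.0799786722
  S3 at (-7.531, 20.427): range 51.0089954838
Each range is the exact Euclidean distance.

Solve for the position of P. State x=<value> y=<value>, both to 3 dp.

x=-42.500 y=-16.709

eq1: (x + 41.903)² + (y + 20.367)² = 3.7061622076²
eq2: (x − 16.928)² + (y − 4.443)² = 63.0799786722²
eq3: (x + 7.531)² + (y − 20.427)² = 51.0089954838²
eq3−eq1, eq3−eq2 (x²,y² cancel):
  -68.744·x − 81.588·y = 4284.879790
  48.918·x − 31.968·y = -1544.846946
det = -68.744·-31.968 − -81.588·48.918 = 6188.729976
x = (4284.879790·-31.968 − -81.588·-1544.846946) / 6188.729976 = -42.499836
y = (-68.744·-1544.846946 − 4284.879790·48.918) / 6188.729976 = -16.709210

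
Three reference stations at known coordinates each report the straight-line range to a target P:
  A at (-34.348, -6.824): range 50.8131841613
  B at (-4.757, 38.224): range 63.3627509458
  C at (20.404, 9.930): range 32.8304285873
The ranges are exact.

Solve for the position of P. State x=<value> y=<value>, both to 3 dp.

eq1: (x + 34.348)² + (y + 6.824)² = 50.8131841613²
eq2: (x + 4.757)² + (y − 38.224)² = 63.3627509458²
eq3: (x − 20.404)² + (y − 9.930)² = 32.8304285873²
eq1−eq3, eq1−eq2 (x²,y² cancel):
  109.504·x + 33.508·y = 792.718679
  59.182·x + 90.096·y = -1175.507378
det = 109.504·90.096 − 33.508·59.182 = 7882.801928
x = (792.718679·90.096 − 33.508·-1175.507378) / 7882.801928 = 14.057144
y = (109.504·-1175.507378 − 792.718679·59.182) / 7882.801928 = -22.281092

x=14.057 y=-22.281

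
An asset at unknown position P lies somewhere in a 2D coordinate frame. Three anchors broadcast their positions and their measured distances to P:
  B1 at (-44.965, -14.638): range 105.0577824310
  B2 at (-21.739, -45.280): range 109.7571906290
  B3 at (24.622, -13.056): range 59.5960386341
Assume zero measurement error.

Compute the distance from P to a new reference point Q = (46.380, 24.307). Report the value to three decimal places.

eq1: (x + 44.965)² + (y + 14.638)² = 105.0577824310²
eq2: (x + 21.739)² + (y + 45.280)² = 109.7571906290²
eq3: (x − 24.622)² + (y + 13.056)² = 59.5960386341²
eq3−eq2, eq3−eq1 (x²,y² cancel):
  -92.722·x − 64.448·y = -6748.792573
  -139.174·x − 3.164·y = -6026.029579
det = -92.722·-3.164 − -64.448·-139.174 = -8676.113544
x = (-6748.792573·-3.164 − -64.448·-6026.029579) / -8676.113544 = 42.301472
y = (-92.722·-6026.029579 − -6748.792573·-139.174) / -8676.113544 = 43.857303
|P − Q| = √((42.301472 − 46.380)² + (43.857303 − 24.307)²) = 19.971198

19.971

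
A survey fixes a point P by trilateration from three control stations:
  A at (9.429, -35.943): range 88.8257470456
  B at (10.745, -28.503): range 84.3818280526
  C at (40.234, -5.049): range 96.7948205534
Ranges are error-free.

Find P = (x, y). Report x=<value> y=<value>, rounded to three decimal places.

x=-49.944 y=30.124

eq1: (x − 9.429)² + (y + 35.943)² = 88.8257470456²
eq2: (x − 10.745)² + (y + 28.503)² = 84.3818280526²
eq3: (x − 40.234)² + (y + 5.049)² = 96.7948205534²
eq1−eq3, eq1−eq2 (x²,y² cancel):
  61.610·x + 61.788·y = -1215.762081
  2.632·x + 14.880·y = 316.791177
det = 61.610·14.880 − 61.788·2.632 = 754.130784
x = (-1215.762081·14.880 − 61.788·316.791177) / 754.130784 = -49.944166
y = (61.610·316.791177 − -1215.762081·2.632) / 754.130784 = 30.123940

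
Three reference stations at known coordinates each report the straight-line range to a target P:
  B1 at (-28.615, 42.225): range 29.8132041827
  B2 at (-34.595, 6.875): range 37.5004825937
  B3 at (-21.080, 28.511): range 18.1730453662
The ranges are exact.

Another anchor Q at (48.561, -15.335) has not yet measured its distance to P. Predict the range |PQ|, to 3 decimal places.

eq1: (x + 28.615)² + (y − 42.225)² = 29.8132041827²
eq2: (x + 34.595)² + (y − 6.875)² = 37.5004825937²
eq3: (x + 21.080)² + (y − 28.511)² = 18.1730453662²
eq1−eq2, eq1−eq3 (x²,y² cancel):
  -11.960·x − 70.700·y = -1875.148251
  15.070·x − 27.428·y = -785.957763
det = -11.960·-27.428 − -70.700·15.070 = 1393.487880
x = (-1875.148251·-27.428 − -70.700·-785.957763) / 1393.487880 = -2.967839
y = (-11.960·-785.957763 − -1875.148251·15.070) / 1393.487880 = 27.024662
|P − Q| = √((-2.967839 − 48.561)² + (27.024662 − -15.335)²) = 66.705039

66.705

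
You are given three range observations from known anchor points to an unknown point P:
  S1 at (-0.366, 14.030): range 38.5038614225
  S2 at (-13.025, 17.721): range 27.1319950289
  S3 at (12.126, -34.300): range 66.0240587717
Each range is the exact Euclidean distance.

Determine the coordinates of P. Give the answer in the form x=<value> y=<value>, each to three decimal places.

x=-38.422 y=8.174

eq1: (x + 0.366)² + (y − 14.030)² = 38.5038614225²
eq2: (x + 13.025)² + (y − 17.721)² = 27.1319950289²
eq3: (x − 12.126)² + (y + 34.300)² = 66.0240587717²
eq3−eq1, eq3−eq2 (x²,y² cancel):
  -24.984·x + 96.660·y = 1750.073972
  -50.302·x + 104.042·y = 2783.185772
det = -24.984·104.042 − 96.660·-50.302 = 2262.805992
x = (1750.073972·104.042 − 96.660·2783.185772) / 2262.805992 = -38.422004
y = (-24.984·2783.185772 − 1750.073972·-50.302) / 2262.805992 = 8.174412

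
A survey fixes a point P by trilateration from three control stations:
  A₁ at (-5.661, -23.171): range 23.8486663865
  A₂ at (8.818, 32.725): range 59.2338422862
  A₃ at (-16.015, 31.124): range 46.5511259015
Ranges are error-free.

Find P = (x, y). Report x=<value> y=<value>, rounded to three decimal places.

eq1: (x + 5.661)² + (y + 23.171)² = 23.8486663865²
eq2: (x − 8.818)² + (y − 32.725)² = 59.2338422862²
eq3: (x + 16.015)² + (y − 31.124)² = 46.5511259015²
eq1−eq2, eq1−eq3 (x²,y² cancel):
  28.958·x + 111.792·y = -2360.148597
  -20.708·x + 108.590·y = -942.006995
det = 28.958·108.590 − 111.792·-20.708 = 5459.537956
x = (-2360.148597·108.590 − 111.792·-942.006995) / 5459.537956 = -27.654298
y = (28.958·-942.006995 − -2360.148597·-20.708) / 5459.537956 = -13.948542

x=-27.654 y=-13.949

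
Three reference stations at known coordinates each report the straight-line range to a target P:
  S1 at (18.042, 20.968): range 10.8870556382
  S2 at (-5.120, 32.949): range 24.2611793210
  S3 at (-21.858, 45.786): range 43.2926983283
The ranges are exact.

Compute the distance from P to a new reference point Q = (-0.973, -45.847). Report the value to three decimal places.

eq1: (x − 18.042)² + (y − 20.968)² = 10.8870556382²
eq2: (x + 5.120)² + (y − 32.949)² = 24.2611793210²
eq3: (x + 21.858)² + (y − 45.786)² = 43.2926983283²
eq3−eq2, eq3−eq1 (x²,y² cancel):
  33.476·x − 25.674·y = -176.626053
  79.800·x − 49.636·y = -53.229424
det = 33.476·-49.636 − -25.674·79.800 = 387.170464
x = (-176.626053·-49.636 − -25.674·-53.229424) / 387.170464 = 19.114058
y = (33.476·-53.229424 − -176.626053·79.800) / 387.170464 = 31.802144
|P − Q| = √((19.114058 − -0.973)² + (31.802144 − -45.847)²) = 80.205233

80.205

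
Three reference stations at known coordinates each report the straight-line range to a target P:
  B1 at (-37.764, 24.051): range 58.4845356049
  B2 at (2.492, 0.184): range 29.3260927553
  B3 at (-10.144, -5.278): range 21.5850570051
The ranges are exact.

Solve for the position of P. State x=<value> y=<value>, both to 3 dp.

eq1: (x + 37.764)² + (y − 24.051)² = 58.4845356049²
eq2: (x − 2.492)² + (y − 0.184)² = 29.3260927553²
eq3: (x + 10.144)² + (y + 5.278)² = 21.5850570051²
eq3−eq2, eq3−eq1 (x²,y² cancel):
  25.272·x + 10.924·y = -518.619130
  -55.240·x + 58.658·y = -1080.713942
det = 25.272·58.658 − 10.924·-55.240 = 2085.846736
x = (-518.619130·58.658 − 10.924·-1080.713942) / 2085.846736 = -8.924645
y = (25.272·-1080.713942 − -518.619130·-55.240) / 2085.846736 = -26.828588

x=-8.925 y=-26.829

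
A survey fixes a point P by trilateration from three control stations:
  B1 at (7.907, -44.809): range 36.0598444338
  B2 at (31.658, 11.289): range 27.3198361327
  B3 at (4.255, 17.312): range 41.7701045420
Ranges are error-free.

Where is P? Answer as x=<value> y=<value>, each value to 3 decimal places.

eq1: (x − 7.907)² + (y + 44.809)² = 36.0598444338²
eq2: (x − 31.658)² + (y − 11.289)² = 27.3198361327²
eq3: (x − 4.255)² + (y − 17.312)² = 41.7701045420²
eq1−eq2, eq1−eq3 (x²,y² cancel):
  47.502·x + 112.196·y = -386.757711
  -7.304·x + 124.242·y = -2196.986014
det = 47.502·124.242 − 112.196·-7.304 = 6721.223068
x = (-386.757711·124.242 − 112.196·-2196.986014) / 6721.223068 = 29.524610
y = (47.502·-2196.986014 − -386.757711·-7.304) / 6721.223068 = -15.947411

x=29.525 y=-15.947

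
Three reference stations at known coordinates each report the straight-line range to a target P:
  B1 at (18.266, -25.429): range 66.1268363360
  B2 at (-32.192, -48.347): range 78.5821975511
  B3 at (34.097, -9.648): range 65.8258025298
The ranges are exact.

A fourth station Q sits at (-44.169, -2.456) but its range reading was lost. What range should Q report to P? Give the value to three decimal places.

eq1: (x − 18.266)² + (y + 25.429)² = 66.1268363360²
eq2: (x + 32.192)² + (y + 48.347)² = 78.5821975511²
eq3: (x − 34.097)² + (y + 9.648)² = 65.8258025298²
eq3−eq1, eq3−eq2 (x²,y² cancel):
  -31.662·x − 31.562·y = -315.130721
  -132.578·x − 77.398·y = 275.942467
det = -31.662·-77.398 − -31.562·-132.578 = -1733.851360
x = (-315.130721·-77.398 − -31.562·275.942467) / -1733.851360 = -19.090324
y = (-31.662·275.942467 − -315.130721·-132.578) / -1733.851360 = 29.135307
|P − Q| = √((-19.090324 − -44.169)² + (29.135307 − -2.456)²) = 40.335476

40.335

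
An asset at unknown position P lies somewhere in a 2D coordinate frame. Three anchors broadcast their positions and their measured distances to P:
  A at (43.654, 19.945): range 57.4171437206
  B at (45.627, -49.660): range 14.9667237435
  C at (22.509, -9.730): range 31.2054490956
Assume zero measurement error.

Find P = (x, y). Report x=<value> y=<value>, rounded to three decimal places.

eq1: (x − 43.654)² + (y − 19.945)² = 57.4171437206²
eq2: (x − 45.627)² + (y + 49.660)² = 14.9667237435²
eq3: (x − 22.509)² + (y + 9.730)² = 31.2054490956²
eq2−eq1, eq2−eq3 (x²,y² cancel):
  -3.946·x + 139.210·y = -5317.189561
  -46.236·x + 79.860·y = -4696.387982
det = -3.946·79.860 − 139.210·-46.236 = 6121.386000
x = (-5317.189561·79.860 − 139.210·-4696.387982) / 6121.386000 = 37.434890
y = (-3.946·-4696.387982 − -5317.189561·-46.236) / 6121.386000 = -37.134340

x=37.435 y=-37.134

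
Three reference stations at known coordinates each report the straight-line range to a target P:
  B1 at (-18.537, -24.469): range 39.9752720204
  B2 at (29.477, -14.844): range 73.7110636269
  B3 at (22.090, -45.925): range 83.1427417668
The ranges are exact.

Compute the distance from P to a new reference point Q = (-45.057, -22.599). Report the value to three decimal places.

eq1: (x + 18.537)² + (y + 24.469)² = 39.9752720204²
eq2: (x − 29.477)² + (y + 14.844)² = 73.7110636269²
eq3: (x − 22.090)² + (y + 45.925)² = 83.1427417668²
eq1−eq2, eq1−eq3 (x²,y² cancel):
  96.028·x + 19.250·y = -3688.412993
  81.254·x − 42.912·y = -3659.971740
det = 96.028·-42.912 − 19.250·81.254 = -5684.893036
x = (-3688.412993·-42.912 − 19.250·-3659.971740) / -5684.893036 = -40.234994
y = (96.028·-3659.971740 − -3688.412993·81.254) / -5684.893036 = 9.105089
|P − Q| = √((-40.234994 − -45.057)² + (9.105089 − -22.599)²) = 32.068692

32.069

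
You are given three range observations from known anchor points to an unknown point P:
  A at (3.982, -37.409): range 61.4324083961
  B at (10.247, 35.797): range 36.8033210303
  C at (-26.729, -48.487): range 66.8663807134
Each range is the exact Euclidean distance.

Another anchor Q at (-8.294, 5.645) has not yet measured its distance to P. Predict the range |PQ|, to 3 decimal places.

18.663

eq1: (x − 3.982)² + (y + 37.409)² = 61.4324083961²
eq2: (x − 10.247)² + (y − 35.797)² = 36.8033210303²
eq3: (x + 26.729)² + (y + 48.487)² = 66.8663807134²
eq1−eq3, eq1−eq2 (x²,y² cancel):
  -61.422·x − 22.156·y = 952.966937
  12.530·x + 146.412·y = 2390.592975
det = -61.422·146.412 − -22.156·12.530 = -8715.303184
x = (952.966937·146.412 − -22.156·2390.592975) / -8715.303184 = -22.086641
y = (-61.422·2390.592975 − 952.966937·12.530) / -8715.303184 = 18.218033
|P − Q| = √((-22.086641 − -8.294)² + (18.218033 − 5.645)²) = 18.663282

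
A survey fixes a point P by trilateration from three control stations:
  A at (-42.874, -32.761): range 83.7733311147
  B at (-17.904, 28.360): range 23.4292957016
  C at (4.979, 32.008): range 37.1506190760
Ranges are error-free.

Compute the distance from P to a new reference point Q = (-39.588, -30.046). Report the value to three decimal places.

80.556

eq1: (x + 42.874)² + (y + 32.761)² = 83.7733311147²
eq2: (x + 17.904)² + (y − 28.360)² = 23.4292957016²
eq3: (x − 4.979)² + (y − 32.008)² = 37.1506190760²
eq2−eq1, eq2−eq3 (x²,y² cancel):
  -49.940·x − 122.242·y = -4682.418928
  45.766·x + 7.296·y = -906.776912
det = -49.940·7.296 − -122.242·45.766 = 5230.165132
x = (-4682.418928·7.296 − -122.242·-906.776912) / 5230.165132 = -27.725540
y = (-49.940·-906.776912 − -4682.418928·45.766) / 5230.165132 = 49.631325
|P − Q| = √((-27.725540 − -39.588)² + (49.631325 − -30.046)²) = 80.555534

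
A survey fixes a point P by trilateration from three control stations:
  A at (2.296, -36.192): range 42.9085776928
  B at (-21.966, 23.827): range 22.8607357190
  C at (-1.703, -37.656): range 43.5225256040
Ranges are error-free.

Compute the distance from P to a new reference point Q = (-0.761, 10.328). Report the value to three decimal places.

eq1: (x − 2.296)² + (y + 36.192)² = 42.9085776928²
eq2: (x + 21.966)² + (y − 23.827)² = 22.8607357190²
eq3: (x + 1.703)² + (y + 37.656)² = 43.5225256040²
eq2−eq1, eq2−eq3 (x²,y² cancel):
  48.524·x − 120.038·y = -1053.631407
  40.526·x − 122.966·y = -1000.953537
det = 48.524·-122.966 − -120.038·40.526 = -1102.142196
x = (-1053.631407·-122.966 − -120.038·-1000.953537) / -1102.142196 = -8.536447
y = (48.524·-1000.953537 − -1053.631407·40.526) / -1102.142196 = 5.326720
|P − Q| = √((-8.536447 − -0.761)² + (5.326720 − 10.328)²) = 9.245019

9.245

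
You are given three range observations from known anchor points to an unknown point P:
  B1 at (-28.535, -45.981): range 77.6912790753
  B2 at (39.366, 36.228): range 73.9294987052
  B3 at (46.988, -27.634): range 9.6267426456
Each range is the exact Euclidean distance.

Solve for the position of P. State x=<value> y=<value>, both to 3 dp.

x=48.649 y=-37.116

eq1: (x + 28.535)² + (y + 45.981)² = 77.6912790753²
eq2: (x − 39.366)² + (y − 36.228)² = 73.9294987052²
eq3: (x − 46.988)² + (y + 27.634)² = 9.6267426456²
eq2−eq1, eq2−eq3 (x²,y² cancel):
  -135.802·x − 164.418·y = -504.015420
  15.244·x − 127.724·y = 5482.256765
det = -135.802·-127.724 − -164.418·15.244 = 19851.562640
x = (-504.015420·-127.724 − -164.418·5482.256765) / 19851.562640 = 48.648894
y = (-135.802·5482.256765 − -504.015420·15.244) / 19851.562640 = -37.116384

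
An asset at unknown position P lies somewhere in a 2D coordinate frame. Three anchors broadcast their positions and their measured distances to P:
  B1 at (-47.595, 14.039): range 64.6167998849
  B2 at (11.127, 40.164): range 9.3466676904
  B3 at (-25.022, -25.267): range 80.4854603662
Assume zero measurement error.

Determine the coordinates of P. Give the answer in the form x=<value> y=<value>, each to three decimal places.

eq1: (x + 47.595)² + (y − 14.039)² = 64.6167998849²
eq2: (x − 11.127)² + (y − 40.164)² = 9.3466676904²
eq3: (x + 25.022)² + (y + 25.267)² = 80.4854603662²
eq1−eq2, eq1−eq3 (x²,y² cancel):
  117.444·x + 52.250·y = 3362.550109
  45.146·x − 78.612·y = -3500.434276
det = 117.444·-78.612 − 52.250·45.146 = -11591.386228
x = (3362.550109·-78.612 − 52.250·-3500.434276) / -11591.386228 = 7.025829
y = (117.444·-3500.434276 − 3362.550109·45.146) / -11591.386228 = 48.562845

x=7.026 y=48.563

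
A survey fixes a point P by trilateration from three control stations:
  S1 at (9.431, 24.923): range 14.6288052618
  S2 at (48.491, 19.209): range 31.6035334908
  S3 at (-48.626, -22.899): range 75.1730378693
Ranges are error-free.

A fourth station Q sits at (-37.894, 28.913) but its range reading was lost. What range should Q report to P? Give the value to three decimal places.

57.753

eq1: (x − 9.431)² + (y − 24.923)² = 14.6288052618²
eq2: (x − 48.491)² + (y − 19.209)² = 31.6035334908²
eq3: (x + 48.626)² + (y + 22.899)² = 75.1730378693²
eq3−eq1, eq3−eq2 (x²,y² cancel):
  116.114·x + 95.644·y = 3258.231292
  194.234·x + 84.216·y = 4483.712978
det = 116.114·84.216 − 95.644·194.234 = -8798.660072
x = (3258.231292·84.216 − 95.644·4483.712978) / -8798.660072 = 17.553245
y = (116.114·4483.712978 − 3258.231292·194.234) / -8798.660072 = 12.756198
|P − Q| = √((17.553245 − -37.894)² + (12.756198 − 28.913)²) = 57.753262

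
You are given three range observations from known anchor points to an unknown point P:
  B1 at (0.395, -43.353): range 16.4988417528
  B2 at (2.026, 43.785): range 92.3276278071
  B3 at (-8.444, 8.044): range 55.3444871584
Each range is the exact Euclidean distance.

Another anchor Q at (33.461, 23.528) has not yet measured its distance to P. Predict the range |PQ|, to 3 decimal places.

85.842

eq1: (x − 0.395)² + (y + 43.353)² = 16.4988417528²
eq2: (x − 2.026)² + (y − 43.785)² = 92.3276278071²
eq3: (x + 8.444)² + (y − 8.044)² = 55.3444871584²
eq1−eq2, eq1−eq3 (x²,y² cancel):
  3.262·x + 174.276·y = -8210.586810
  -17.678·x + 102.794·y = -4534.432042
det = 3.262·102.794 − 174.276·-17.678 = 3416.165156
x = (-8210.586810·102.794 − 174.276·-4534.432042) / 3416.165156 = -15.735885
y = (3.262·-4534.432042 − -8210.586810·-17.678) / 3416.165156 = -46.818015
|P − Q| = √((-15.735885 − 33.461)² + (-46.818015 − 23.528)²) = 85.842270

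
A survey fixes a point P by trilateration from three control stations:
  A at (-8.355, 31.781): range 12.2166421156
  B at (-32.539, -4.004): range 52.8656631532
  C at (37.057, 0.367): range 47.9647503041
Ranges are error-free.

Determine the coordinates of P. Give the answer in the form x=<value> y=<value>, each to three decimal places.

eq1: (x + 8.355)² + (y − 31.781)² = 12.2166421156²
eq2: (x + 32.539)² + (y + 4.004)² = 52.8656631532²
eq3: (x − 37.057)² + (y − 0.367)² = 47.9647503041²
eq1−eq2, eq1−eq3 (x²,y² cancel):
  -48.368·x − 71.570·y = -2650.551445
  90.824·x − 62.828·y = -1857.852975
det = -48.368·-62.828 − -71.570·90.824 = 9539.138384
x = (-2650.551445·-62.828 − -71.570·-1857.852975) / 9539.138384 = 3.518379
y = (-48.368·-1857.852975 − -2650.551445·90.824) / 9539.138384 = 34.656622

x=3.518 y=34.657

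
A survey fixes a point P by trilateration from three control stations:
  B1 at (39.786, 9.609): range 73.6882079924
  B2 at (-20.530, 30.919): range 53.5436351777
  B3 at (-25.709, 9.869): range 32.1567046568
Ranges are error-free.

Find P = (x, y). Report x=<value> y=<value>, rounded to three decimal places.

x=-26.648 y=-22.274

eq1: (x − 39.786)² + (y − 9.609)² = 73.6882079924²
eq2: (x + 20.530)² + (y − 30.919)² = 53.5436351777²
eq3: (x + 25.709)² + (y − 9.869)² = 32.1567046568²
eq3−eq2, eq3−eq1 (x²,y² cancel):
  10.358·x + 42.100·y = -1213.751595
  130.990·x − 0.520·y = -3478.989508
det = 10.358·-0.520 − 42.100·130.990 = -5520.065160
x = (-1213.751595·-0.520 − 42.100·-3478.989508) / -5520.065160 = -26.647622
y = (10.358·-3478.989508 − -1213.751595·130.990) / -5520.065160 = -22.274003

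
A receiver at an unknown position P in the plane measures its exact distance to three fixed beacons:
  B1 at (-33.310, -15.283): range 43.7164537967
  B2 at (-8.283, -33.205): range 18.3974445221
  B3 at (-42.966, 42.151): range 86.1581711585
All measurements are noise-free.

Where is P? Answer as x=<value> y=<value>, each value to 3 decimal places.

eq1: (x + 33.310)² + (y + 15.283)² = 43.7164537967²
eq2: (x + 8.283)² + (y + 33.205)² = 18.3974445221²
eq3: (x + 42.966)² + (y − 42.151)² = 86.1581711585²
eq3−eq2, eq3−eq1 (x²,y² cancel):
  69.366·x − 150.712·y = 4633.160649
  19.312·x − 114.868·y = 3232.444357
det = 69.366·-114.868 − -150.712·19.312 = -5057.383544
x = (4633.160649·-114.868 − -150.712·3232.444357) / -5057.383544 = 8.904554
y = (69.366·3232.444357 − 4633.160649·19.312) / -5057.383544 = -26.643448

x=8.905 y=-26.643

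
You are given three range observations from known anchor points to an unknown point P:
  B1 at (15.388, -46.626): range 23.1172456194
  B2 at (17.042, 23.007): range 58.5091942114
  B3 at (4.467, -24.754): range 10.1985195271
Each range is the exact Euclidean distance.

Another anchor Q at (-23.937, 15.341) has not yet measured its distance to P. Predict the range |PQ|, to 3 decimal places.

eq1: (x − 15.388)² + (y + 46.626)² = 23.1172456194²
eq2: (x − 17.042)² + (y − 23.007)² = 58.5091942114²
eq3: (x − 4.467)² + (y + 24.754)² = 10.1985195271²
eq1−eq2, eq1−eq3 (x²,y² cancel):
  3.308·x + 139.266·y = -4479.941369
  -21.842·x + 43.744·y = -1347.662571
det = 3.308·43.744 − 139.266·-21.842 = 3186.553124
x = (-4479.941369·43.744 − 139.266·-1347.662571) / 3186.553124 = -2.600609
y = (3.308·-1347.662571 − -4479.941369·-21.842) / 3186.553124 = -32.106462
|P − Q| = √((-2.600609 − -23.937)² + (-32.106462 − 15.341)²) = 52.024064

52.024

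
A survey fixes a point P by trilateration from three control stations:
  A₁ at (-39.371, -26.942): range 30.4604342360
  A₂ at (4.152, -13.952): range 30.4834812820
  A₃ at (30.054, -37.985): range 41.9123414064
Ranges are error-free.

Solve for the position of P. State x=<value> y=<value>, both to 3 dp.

x=-11.814 y=-39.920

eq1: (x + 39.371)² + (y + 26.942)² = 30.4604342360²
eq2: (x − 4.152)² + (y + 13.952)² = 30.4834812820²
eq3: (x − 30.054)² + (y + 37.985)² = 41.9123414064²
eq1−eq2, eq1−eq3 (x²,y² cancel):
  87.046·x + 25.980·y = -2065.454174
  138.850·x − 22.086·y = -758.650172
det = 87.046·-22.086 − 25.980·138.850 = -5529.820956
x = (-2065.454174·-22.086 − 25.980·-758.650172) / -5529.820956 = -11.813647
y = (87.046·-758.650172 − -2065.454174·138.850) / -5529.820956 = -39.920072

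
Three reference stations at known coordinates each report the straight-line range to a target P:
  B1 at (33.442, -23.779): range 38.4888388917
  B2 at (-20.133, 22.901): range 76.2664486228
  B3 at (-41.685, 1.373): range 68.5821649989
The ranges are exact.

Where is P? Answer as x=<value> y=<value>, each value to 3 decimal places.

eq1: (x − 33.442)² + (y + 23.779)² = 38.4888388917²
eq2: (x + 20.133)² + (y − 22.901)² = 76.2664486228²
eq3: (x + 41.685)² + (y − 1.373)² = 68.5821649989²
eq3−eq1, eq3−eq2 (x²,y² cancel):
  150.254·x − 50.304·y = 3166.406488
  43.104·x + 43.056·y = -1922.788694
det = 150.254·43.056 − -50.304·43.104 = 8637.639840
x = (3166.406488·43.056 − -50.304·-1922.788694) / 8637.639840 = 4.585609
y = (150.254·-1922.788694 − 3166.406488·43.104) / 8637.639840 = -49.248578

x=4.586 y=-49.249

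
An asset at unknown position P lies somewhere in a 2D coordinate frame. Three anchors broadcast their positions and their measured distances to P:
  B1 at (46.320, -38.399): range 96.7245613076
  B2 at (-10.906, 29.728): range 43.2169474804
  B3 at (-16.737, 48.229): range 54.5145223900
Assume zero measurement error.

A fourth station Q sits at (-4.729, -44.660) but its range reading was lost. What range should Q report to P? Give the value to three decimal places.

eq1: (x − 46.320)² + (y + 38.399)² = 96.7245613076²
eq2: (x + 10.906)² + (y − 29.728)² = 43.2169474804²
eq3: (x + 16.737)² + (y − 48.229)² = 54.5145223900²
eq1−eq3, eq1−eq2 (x²,y² cancel):
  -126.114·x + 173.256·y = 5369.945618
  -114.452·x + 136.254·y = 4870.605430
det = -126.114·136.254 − 173.256·-114.452 = 2645.958756
x = (5369.945618·136.254 − 173.256·4870.605430) / 2645.958756 = -42.398637
y = (-126.114·4870.605430 − 5369.945618·-114.452) / 2645.958756 = 0.132082
|P − Q| = √((-42.398637 − -4.729)² + (0.132082 − -44.660)²) = 58.526337

58.526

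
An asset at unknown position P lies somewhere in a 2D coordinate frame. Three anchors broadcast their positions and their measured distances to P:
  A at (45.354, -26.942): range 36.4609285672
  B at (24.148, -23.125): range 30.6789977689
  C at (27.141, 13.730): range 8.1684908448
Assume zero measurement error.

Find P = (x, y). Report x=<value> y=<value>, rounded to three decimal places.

x=31.311 y=6.706

eq1: (x − 45.354)² + (y + 26.942)² = 36.4609285672²
eq2: (x − 24.148)² + (y + 23.125)² = 30.6789977689²
eq3: (x − 27.141)² + (y − 13.730)² = 8.1684908448²
eq2−eq1, eq2−eq3 (x²,y² cancel):
  42.412·x − 7.634·y = 1276.766743
  5.986·x + 73.710·y = 681.731913
det = 42.412·73.710 − -7.634·5.986 = 3171.885644
x = (1276.766743·73.710 − -7.634·681.731913) / 3171.885644 = 31.310971
y = (42.412·681.731913 − 1276.766743·5.986) / 3171.885644 = 6.706070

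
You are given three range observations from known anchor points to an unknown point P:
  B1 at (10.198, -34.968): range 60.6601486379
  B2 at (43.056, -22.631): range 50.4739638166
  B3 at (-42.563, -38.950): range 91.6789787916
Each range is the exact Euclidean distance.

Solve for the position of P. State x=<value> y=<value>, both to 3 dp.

eq1: (x − 10.198)² + (y + 34.968)² = 60.6601486379²
eq2: (x − 43.056)² + (y + 22.631)² = 50.4739638166²
eq3: (x + 42.563)² + (y + 38.950)² = 91.6789787916²
eq3−eq1, eq3−eq2 (x²,y² cancel):
  105.522·x + 7.964·y = 2723.430278
  171.238·x + 32.638·y = 4894.683957
det = 105.522·32.638 − 7.964·171.238 = 2080.287604
x = (2723.430278·32.638 − 7.964·4894.683957) / 2080.287604 = 23.989978
y = (105.522·4894.683957 − 2723.430278·171.238) / 2080.287604 = 24.103440

x=23.990 y=24.103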